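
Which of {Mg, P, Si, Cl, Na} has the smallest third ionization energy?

P

After 2 electrons have been removed, what remains? Mg²⁺ is the bare [Ne] core; P²⁺ still has 3 valence electrons; Si²⁺ still has 2 valence electrons; Cl²⁺ still has 5 valence electrons; Na²⁺ is already 1 electron into the core.
Pulling an electron out of a noble-gas core costs far more than removing a remaining valence electron, so Na and Mg sit at the high end of IE_3.
Valence configurations: P²⁺ [Ne]3s²3p¹, Si²⁺ [Ne]3s², Cl²⁺ [Ne]3s²3p³.
P²⁺ loses a lone 3p electron whereas Si²⁺ must break into a filled 3s² pair, so IE_3(Si) > IE_3(P) even though P has the higher nuclear charge.
Approximate IE_3 values (kJ/mol): Mg 7733, P 2914, Si 3232, Cl 3822, Na 6910.
Overall IE_3 order: P < Si < Cl < Na < Mg.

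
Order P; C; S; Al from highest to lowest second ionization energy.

C > S > P > Al

After 1 electron has been removed, what remains? P⁺ still has 4 valence electrons; C⁺ still has 3 valence electrons; S⁺ still has 5 valence electrons; Al⁺ still has 2 valence electrons.
All are still removing valence electrons, so compare the +1 ions as you would atoms: IE_2 generally rises across a period (higher Z_eff) and falls down a group (larger shell), subject to the usual subshell exceptions.
Valence configurations: P⁺ [Ne]3s²3p², C⁺ [He]2s²2p¹, S⁺ [Ne]3s²3p³, Al⁺ [Ne]3s².
The numbers (kJ/mol): P 1907, C 2353, S 2252, Al 1817.
Putting it together, IE_2: Al < P < S < C.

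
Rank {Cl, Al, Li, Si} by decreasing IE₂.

Li > Cl > Al > Si

After 1 electron has been removed, what remains? Cl⁺ still has 6 valence electrons; Al⁺ still has 2 valence electrons; Li⁺ is the bare [He] core; Si⁺ still has 3 valence electrons.
Breaking into a closed-shell core is much more expensive than removing a leftover valence electron — Li has the largest IE_2 here.
Valence configurations: Cl⁺ [Ne]3s²3p⁴, Al⁺ [Ne]3s², Si⁺ [Ne]3s²3p¹.
Si⁺ loses a lone 3p electron whereas Al⁺ must break into a filled 3s² pair, so IE_2(Al) > IE_2(Si) even though Si has the higher nuclear charge.
The numbers (kJ/mol): Cl 2298, Al 1817, Li 7298, Si 1577.
Hence IE_2: Si < Al < Cl < Li.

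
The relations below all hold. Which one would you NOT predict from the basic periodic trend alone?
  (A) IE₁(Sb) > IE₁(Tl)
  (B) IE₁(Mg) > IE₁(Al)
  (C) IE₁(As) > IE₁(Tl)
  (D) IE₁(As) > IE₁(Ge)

The general trend: first ionisation energy increases across a period and decreases down a group.
(A) Sb (period 5, group 15) vs Tl (period 6, group 13): the stated order agrees with the simple trend.
(B) Mg (period 3, group 2) vs Al (period 3, group 13): the stated order contradicts the simple trend.
(C) As (period 4, group 15) vs Tl (period 6, group 13): the stated order agrees with the simple trend.
(D) As (period 4, group 15) vs Ge (period 4, group 14): the stated order agrees with the simple trend.
The exception is (B): Al's single 3p electron is easier to remove than one from Mg's filled 3s².

(B)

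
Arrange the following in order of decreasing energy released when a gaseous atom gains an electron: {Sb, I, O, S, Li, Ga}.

I, S, O, Sb, Li, Ga

Li is in period 2, group 1; O is in period 2, group 16; S is in period 3, group 16; Ga is in period 4, group 13; Sb is in period 5, group 15; I is in period 5, group 17.
Adding an electron releases more energy for atoms nearer the top right (short of the noble gases).
Here both period and group differ, so the two effects have to be weighed against each other.
Li > Ga: period and group pull opposite ways; the down-group shift dominates (60 vs 29 kJ/mol).
Sb > Li: period and group pull opposite ways; the across-period shift dominates (103 vs 60 kJ/mol).
O > Sb: relative to Sb, both the across-period and down-group shifts push O's electron affinity up.
S > O: this pair runs against the simple trend — see the exception note.
I > S: the two effects oppose for this pair; the across-period effect wins (295 vs 200 kJ/mol).
Note the exception: S has a higher electron affinity than O, contrary to the simple trend — the compact 2p subshell of O repels the added electron more than S's larger 3p does.
For reference (kJ/mol): Li 60, O 141, S 200, Ga 29, Sb 103, I 295.
So from highest to lowest: I > S > O > Sb > Li > Ga.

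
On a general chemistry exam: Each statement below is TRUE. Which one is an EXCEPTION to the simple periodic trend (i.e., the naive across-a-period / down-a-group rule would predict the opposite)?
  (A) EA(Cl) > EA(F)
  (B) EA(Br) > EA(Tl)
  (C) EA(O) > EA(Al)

(A)

The general trend: electron affinity increases across a period and decreases down a group.
(A) Cl (period 3, group 17) vs F (period 2, group 17): the stated order contradicts the simple trend.
(B) Br (period 4, group 17) vs Tl (period 6, group 13): the stated order agrees with the simple trend.
(C) O (period 2, group 16) vs Al (period 3, group 13): the stated order agrees with the simple trend.
The exception is (A): F's small 2p subshell makes the incoming electron feel strong e⁻–e⁻ repulsion, so Cl actually releases more energy on gaining an electron.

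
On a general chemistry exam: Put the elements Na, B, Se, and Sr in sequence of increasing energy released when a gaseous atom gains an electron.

Sr < B < Na < Se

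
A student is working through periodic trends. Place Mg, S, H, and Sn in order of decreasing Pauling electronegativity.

S > H > Sn > Mg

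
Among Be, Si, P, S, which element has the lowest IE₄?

Si

IE_4 is the cost of taking one more electron from the +3 cation: Be³⁺ is already 1 electron into the core; Si³⁺ still has 1 valence electron; P³⁺ still has 2 valence electrons; S³⁺ still has 3 valence electrons.
Breaking into a closed-shell core is much more expensive than removing a leftover valence electron — Be has the largest IE_4 here.
Valence configurations: Si³⁺ [Ne]3s¹, P³⁺ [Ne]3s², S³⁺ [Ne]3s²3p¹.
S³⁺ loses a lone 3p electron whereas P³⁺ must break into a filled 3s² pair, so IE_4(P) > IE_4(S) even though S has the higher nuclear charge.
Approximate IE_4 values (kJ/mol): Be 21007, Si 4356, P 4964, S 4556.
Hence IE_4: Si < S < P < Be.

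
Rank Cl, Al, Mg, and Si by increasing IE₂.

Mg, Si, Al, Cl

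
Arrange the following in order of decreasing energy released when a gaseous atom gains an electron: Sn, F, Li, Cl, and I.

Li is in period 2, group 1; F is in period 2, group 17; Cl is in period 3, group 17; Sn is in period 5, group 14; I is in period 5, group 17.
Adding an electron releases more energy for atoms nearer the top right (short of the noble gases).
Here both period and group differ, so the two effects have to be weighed against each other.
Sn > Li: the two effects oppose for this pair; the across-period effect wins (107 vs 60 kJ/mol).
I > Sn: I lies to the right of Sn in period 5, so the across-period effect alone puts I higher.
F > I: they share group 17; the group trend gives F the larger value.
Cl > F: this pair runs against the simple trend — see the exception note.
Note the exception: Cl has a higher electron affinity than F, contrary to the simple trend — F's small 2p subshell makes the incoming electron feel strong e⁻–e⁻ repulsion, so Cl actually releases more energy on gaining an electron.
Approximate values (kJ/mol): Li 60, F 328, Cl 349, Sn 107, I 295.
So from highest to lowest: Cl > F > I > Sn > Li.

Cl, F, I, Sn, Li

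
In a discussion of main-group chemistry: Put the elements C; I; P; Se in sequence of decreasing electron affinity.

I, Se, C, P

C is in period 2, group 14; P is in period 3, group 15; Se is in period 4, group 16; I is in period 5, group 17.
Adding an electron releases more energy for atoms nearer the top right (short of the noble gases).
These sit on a diagonal, where the across-period and down-group effects partly cancel.
C > P: period and group pull opposite ways; the down-group shift dominates (122 vs 72 kJ/mol).
Se > C: period and group pull opposite ways; the across-period shift dominates (195 vs 122 kJ/mol).
I > Se: the two effects oppose for this pair; the across-period effect wins (295 vs 195 kJ/mol).
Approximate values (kJ/mol): C 122, P 72, Se 195, I 295.
So from highest to lowest: I > Se > C > P.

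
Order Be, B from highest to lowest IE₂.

B > Be

IE_2 is the cost of taking one more electron from the +1 cation: Be⁺ still has 1 valence electron; B⁺ still has 2 valence electrons.
All are still removing valence electrons, so compare the +1 ions as you would atoms: IE_2 generally rises across a period (higher Z_eff) and falls down a group (larger shell), subject to the usual subshell exceptions.
Valence configurations: Be⁺ [He]2s¹, B⁺ [He]2s².
Tabulated IE_2 (kJ/mol): Be 1757, B 2427.
Putting it together, IE_2: Be < B.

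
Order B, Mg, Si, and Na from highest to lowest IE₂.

Na > B > Si > Mg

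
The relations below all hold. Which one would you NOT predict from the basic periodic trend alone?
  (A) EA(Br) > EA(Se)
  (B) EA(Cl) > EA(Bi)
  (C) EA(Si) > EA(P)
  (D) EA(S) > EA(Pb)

(C)

The general trend: electron affinity increases across a period and decreases down a group.
(A) Br (period 4, group 17) vs Se (period 4, group 16): the stated order agrees with the simple trend.
(B) Cl (period 3, group 17) vs Bi (period 6, group 15): the stated order agrees with the simple trend.
(C) Si (period 3, group 14) vs P (period 3, group 15): the stated order contradicts the simple trend.
(D) S (period 3, group 16) vs Pb (period 6, group 14): the stated order agrees with the simple trend.
The exception is (C): adding an electron to P's half-filled 3p³ is unfavourable, so Si (3p²) has the more exothermic EA.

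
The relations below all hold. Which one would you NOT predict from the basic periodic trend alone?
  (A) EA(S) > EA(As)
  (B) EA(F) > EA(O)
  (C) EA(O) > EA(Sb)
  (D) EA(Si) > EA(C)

The general trend: electron affinity increases across a period and decreases down a group.
(A) S (period 3, group 16) vs As (period 4, group 15): the stated order agrees with the simple trend.
(B) F (period 2, group 17) vs O (period 2, group 16): the stated order agrees with the simple trend.
(C) O (period 2, group 16) vs Sb (period 5, group 15): the stated order agrees with the simple trend.
(D) Si (period 3, group 14) vs C (period 2, group 14): the stated order contradicts the simple trend.
The exception is (D): Si's larger, more diffuse 3p orbitals accept an added electron slightly more readily than C's compact 2p.

(D)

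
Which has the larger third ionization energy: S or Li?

Consider each +2 ion: S²⁺ still has 4 valence electrons; Li²⁺ is already 1 electron into the core.
Breaking into a closed-shell core is much more expensive than removing a leftover valence electron — Li has the largest IE_3 here.
Tabulated IE_3 (kJ/mol): S 3357, Li 11815.
So the third ionization energies run S < Li.

Li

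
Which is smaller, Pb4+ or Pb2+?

Pb4+

Both ions have Z = 82 protons, but Pb4+ has lost more electrons, so its remaining electrons feel a larger effective nuclear charge per electron and are pulled in more tightly.
Higher positive charge → smaller ion, so Pb2+ > Pb4+.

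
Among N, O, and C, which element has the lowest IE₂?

C

The second ionization energy removes an electron from the +1 ion. For each element: N⁺ still has 4 valence electrons; O⁺ still has 5 valence electrons; C⁺ still has 3 valence electrons.
All are still removing valence electrons, so compare the +1 ions as you would atoms: IE_2 generally rises across a period (higher Z_eff) and falls down a group (larger shell), subject to the usual subshell exceptions.
Valence configurations: N⁺ [He]2s²2p², O⁺ [He]2s²2p³, C⁺ [He]2s²2p¹.
The numbers (kJ/mol): N 2856, O 3388, C 2353.
Overall IE_2 order: C < N < O.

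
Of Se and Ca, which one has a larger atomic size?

Ca is in period 4, group 2; Se is in period 4, group 16.
Radius decreases left→right (rising Z_eff, same n) and increases top→bottom (higher n).
All lie in period 4, so atomic radius increases right to left.
So Ca has the larger atomic size (Ca > Se).

Ca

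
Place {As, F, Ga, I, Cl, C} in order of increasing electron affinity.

C is in period 2, group 14; F is in period 2, group 17; Cl is in period 3, group 17; Ga is in period 4, group 13; As is in period 4, group 15; I is in period 5, group 17.
Adding an electron releases more energy for atoms nearer the top right (short of the noble gases).
Here both period and group differ, so the two effects have to be weighed against each other.
As > Ga: both are in period 4; the period trend gives As the larger value.
C > As: period and group pull opposite ways; the down-group shift dominates (122 vs 78 kJ/mol).
I > C: period and group pull opposite ways; the across-period shift dominates (295 vs 122 kJ/mol).
F > I: they share group 17; the group trend gives F the larger value.
Cl > F: this pair runs against the simple trend — see the exception note.
Note the exception: Cl has a higher electron affinity than F, contrary to the simple trend — F's small 2p subshell makes the incoming electron feel strong e⁻–e⁻ repulsion, so Cl actually releases more energy on gaining an electron.
Tabulated electron affinity (kJ/mol): C 122, F 328, Cl 349, Ga 29, As 78, I 295.
So from lowest to highest: Ga < As < C < I < F < Cl.

Ga < As < C < I < F < Cl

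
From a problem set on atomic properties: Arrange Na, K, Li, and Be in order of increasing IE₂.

Be < K < Na < Li

Consider each +1 ion: Na⁺ is the bare [Ne] core; K⁺ is the bare [Ar] core; Li⁺ is the bare [He] core; Be⁺ still has 1 valence electron.
Core electrons are held far more tightly than valence electrons, so K, Na and Li top the IE_2 order.
Approximate IE_2 values (kJ/mol): Na 4562, K 3052, Li 7298, Be 1757.
Overall IE_2 order: Be < K < Na < Li.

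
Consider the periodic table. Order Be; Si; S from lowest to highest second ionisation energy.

Si < Be < S

After 1 electron has been removed, what remains? Be⁺ still has 1 valence electron; Si⁺ still has 3 valence electrons; S⁺ still has 5 valence electrons.
All are still removing valence electrons, so compare the +1 ions as you would atoms: IE_2 generally rises across a period (higher Z_eff) and falls down a group (larger shell), subject to the usual subshell exceptions.
Valence configurations: Be⁺ [He]2s¹, Si⁺ [Ne]3s²3p¹, S⁺ [Ne]3s²3p³.
Tabulated IE_2 (kJ/mol): Be 1757, Si 1577, S 2252.
Hence IE_2: Si < Be < S.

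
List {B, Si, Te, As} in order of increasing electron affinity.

Electron affinity generally becomes more exothermic across a period toward the halogens and less exothermic down a group.
A diagonal step moves right (one effect) and down (the opposite effect) at once.
As > B: the two effects oppose for this pair; the across-period effect wins (78 vs 27 kJ/mol).
Si > As: the two effects oppose for this pair; the down-group effect wins (134 vs 78 kJ/mol).
Te > Si: period and group pull opposite ways; the across-period shift dominates (190 vs 134 kJ/mol).
Approximate values (kJ/mol): B 27, Si 134, As 78, Te 190.
So from lowest to highest: B < As < Si < Te.

B < As < Si < Te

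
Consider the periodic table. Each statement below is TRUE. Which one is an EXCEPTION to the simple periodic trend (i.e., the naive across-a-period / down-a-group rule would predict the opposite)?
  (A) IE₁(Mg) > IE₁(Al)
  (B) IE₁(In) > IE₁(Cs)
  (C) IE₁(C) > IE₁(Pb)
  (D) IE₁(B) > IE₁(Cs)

The general trend: first ionisation energy increases across a period and decreases down a group.
(A) Mg (period 3, group 2) vs Al (period 3, group 13): the stated order contradicts the simple trend.
(B) In (period 5, group 13) vs Cs (period 6, group 1): the stated order agrees with the simple trend.
(C) C (period 2, group 14) vs Pb (period 6, group 14): the stated order agrees with the simple trend.
(D) B (period 2, group 13) vs Cs (period 6, group 1): the stated order agrees with the simple trend.
The exception is (A): Al's single 3p electron is easier to remove than one from Mg's filled 3s².

(A)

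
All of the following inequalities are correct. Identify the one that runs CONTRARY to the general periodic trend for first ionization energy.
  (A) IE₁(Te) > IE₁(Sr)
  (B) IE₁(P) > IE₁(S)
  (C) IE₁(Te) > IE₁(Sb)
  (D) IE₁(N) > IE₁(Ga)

(B)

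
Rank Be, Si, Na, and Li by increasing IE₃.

After 2 electrons have been removed, what remains? Be²⁺ is the bare [He] core; Si²⁺ still has 2 valence electrons; Na²⁺ is already 1 electron into the core; Li²⁺ is already 1 electron into the core.
Breaking into a closed-shell core is much more expensive than removing a leftover valence electron — Na, Li and Be have the largest IE_3 here.
The numbers (kJ/mol): Be 14849, Si 3232, Na 6910, Li 11815.
So the third ionization energies run Si < Na < Li < Be.

Si < Na < Li < Be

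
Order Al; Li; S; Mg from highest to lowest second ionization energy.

After 1 electron has been removed, what remains? Al⁺ still has 2 valence electrons; Li⁺ is the bare [He] core; S⁺ still has 5 valence electrons; Mg⁺ still has 1 valence electron.
Core electrons are held far more tightly than valence electrons, so Li tops the IE_2 order.
Valence configurations: Al⁺ [Ne]3s², S⁺ [Ne]3s²3p³, Mg⁺ [Ne]3s¹.
Tabulated IE_2 (kJ/mol): Al 1817, Li 7298, S 2252, Mg 1451.
Overall IE_2 order: Mg < Al < S < Li.

Li > S > Al > Mg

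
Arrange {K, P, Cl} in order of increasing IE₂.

P < Cl < K

After 1 electron has been removed, what remains? K⁺ is the bare [Ar] core; P⁺ still has 4 valence electrons; Cl⁺ still has 6 valence electrons.
Pulling an electron out of a noble-gas core costs far more than removing a remaining valence electron, so K sits at the high end of IE_2.
Valence configurations: P⁺ [Ne]3s²3p², Cl⁺ [Ne]3s²3p⁴.
Approximate IE_2 values (kJ/mol): K 3052, P 1907, Cl 2298.
So the second ionization energies run P < Cl < K.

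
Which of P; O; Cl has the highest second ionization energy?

After 1 electron has been removed, what remains? P⁺ still has 4 valence electrons; O⁺ still has 5 valence electrons; Cl⁺ still has 6 valence electrons.
All are still removing valence electrons, so compare the +1 ions as you would atoms: IE_2 generally rises across a period (higher Z_eff) and falls down a group (larger shell), subject to the usual subshell exceptions.
Valence configurations: P⁺ [Ne]3s²3p², O⁺ [He]2s²2p³, Cl⁺ [Ne]3s²3p⁴.
Approximate IE_2 values (kJ/mol): P 1907, O 3388, Cl 2298.
Hence IE_2: P < Cl < O.

O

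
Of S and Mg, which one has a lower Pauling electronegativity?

Mg

Smaller atoms with higher effective nuclear charge are more electronegative.
All lie in period 3, so electronegativity increases left to right.
So Mg has the lower Pauling electronegativity (Mg < S).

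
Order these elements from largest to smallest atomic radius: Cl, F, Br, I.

I, Br, Cl, F

F is in period 2, group 17; Cl is in period 3, group 17; Br is in period 4, group 17; I is in period 5, group 17.
Moving right in a period, electrons are added to the same shell under a stronger nuclear pull, so atoms get smaller; moving down, a new shell is opened and atoms get larger.
All are in group 17, so atomic radius increases down the group.
So from largest to smallest: I > Br > Cl > F.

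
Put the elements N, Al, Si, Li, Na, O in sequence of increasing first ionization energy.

Na < Li < Al < Si < O < N

Li is in period 2, group 1; N is in period 2, group 15; O is in period 2, group 16; Na is in period 3, group 1; Al is in period 3, group 13; Si is in period 3, group 14.
Across a period the outer electron is held more tightly (higher IE₁); down a group it sits in a higher shell, more shielded, and comes off more easily.
Here both period and group differ, so the two effects have to be weighed against each other.
Li > Na: Li sits above Na in group 1, so the down-group effect alone puts Li higher.
Al > Li: the two effects oppose for this pair; the across-period effect wins (578 vs 520 kJ/mol).
Si > Al: Si lies to the right of Al in period 3, so the across-period effect alone puts Si higher.
O > Si: both effects reinforce here, so O is clearly the higher of the two.
N > O: this pair runs against the simple trend — see the exception note.
Note the exception: N has a higher first ionization energy than O, contrary to the simple trend — pairing an electron in O's 2p⁴ costs repulsion energy, so O ionizes more easily than half-filled N (2p³).
For reference (kJ/mol): Li 520, N 1402, O 1314, Na 496, Al 578, Si 786.
So from lowest to highest: Na < Li < Al < Si < O < N.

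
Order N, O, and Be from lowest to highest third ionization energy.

N, O, Be

Consider each +2 ion: N²⁺ still has 3 valence electrons; O²⁺ still has 4 valence electrons; Be²⁺ is the bare [He] core.
Pulling an electron out of a noble-gas core costs far more than removing a remaining valence electron, so Be sits at the high end of IE_3.
Valence configurations: N²⁺ [He]2s²2p¹, O²⁺ [He]2s²2p².
Tabulated IE_3 (kJ/mol): N 4578, O 5300, Be 14849.
So the third ionization energies run N < O < Be.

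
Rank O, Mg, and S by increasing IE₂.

Mg < S < O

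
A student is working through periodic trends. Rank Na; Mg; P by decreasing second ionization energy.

The second ionization energy removes an electron from the +1 ion. For each element: Na⁺ is the bare [Ne] core; Mg⁺ still has 1 valence electron; P⁺ still has 4 valence electrons.
Breaking into a closed-shell core is much more expensive than removing a leftover valence electron — Na has the largest IE_2 here.
Valence configurations: Mg⁺ [Ne]3s¹, P⁺ [Ne]3s²3p².
Tabulated IE_2 (kJ/mol): Na 4562, Mg 1451, P 1907.
Putting it together, IE_2: Mg < P < Na.

Na > P > Mg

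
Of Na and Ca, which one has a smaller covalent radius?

Na is in period 3, group 1; Ca is in period 4, group 2.
Radius decreases left→right (rising Z_eff, same n) and increases top→bottom (higher n).
These sit on a diagonal, where the across-period and down-group effects partly cancel.
Ca > Na: the two effects oppose for this pair; the down-group effect wins (171 vs 155 pm).
Tabulated atomic radius (pm): Na 155, Ca 171.
So Na has the smaller covalent radius (Na < Ca).

Na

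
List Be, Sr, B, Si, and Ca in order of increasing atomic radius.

B < Be < Si < Ca < Sr

Across a period the added protons contract the valence shell; down a group each new principal shell makes the atom larger.
Neither a single period nor a single group — weigh both effects.
Be > B: both are in period 2; the period trend gives Be the larger value.
Si > Be: period and group pull opposite ways; the down-group shift dominates (116 vs 102 pm).
Ca > Si: relative to Si, both the across-period and down-group shifts push Ca's atomic radius up.
Sr > Ca: Sr sits below Ca in group 2, so the down-group effect alone puts Sr larger.
Approximate values (pm): Be 102, B 85, Si 116, Ca 171, Sr 185.
So from smallest to largest: B < Be < Si < Ca < Sr.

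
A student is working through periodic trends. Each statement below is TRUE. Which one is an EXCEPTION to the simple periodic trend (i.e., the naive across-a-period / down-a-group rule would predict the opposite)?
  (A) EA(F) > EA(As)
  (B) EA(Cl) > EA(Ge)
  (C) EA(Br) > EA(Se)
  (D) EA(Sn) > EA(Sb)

(D)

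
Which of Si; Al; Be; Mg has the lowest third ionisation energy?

Al

After 2 electrons have been removed, what remains? Si²⁺ still has 2 valence electrons; Al²⁺ still has 1 valence electron; Be²⁺ is the bare [He] core; Mg²⁺ is the bare [Ne] core.
Breaking into a closed-shell core is much more expensive than removing a leftover valence electron — Mg and Be have the largest IE_3 here.
Valence configurations: Si²⁺ [Ne]3s², Al²⁺ [Ne]3s¹.
Approximate IE_3 values (kJ/mol): Si 3232, Al 2745, Be 14849, Mg 7733.
Hence IE_3: Al < Si < Mg < Be.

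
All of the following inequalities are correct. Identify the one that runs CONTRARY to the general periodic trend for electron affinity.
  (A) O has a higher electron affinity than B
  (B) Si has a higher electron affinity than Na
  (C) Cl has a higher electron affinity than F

(C)

The general trend: electron affinity increases across a period and decreases down a group.
(A) O (period 2, group 16) vs B (period 2, group 13): the stated order agrees with the simple trend.
(B) Si (period 3, group 14) vs Na (period 3, group 1): the stated order agrees with the simple trend.
(C) Cl (period 3, group 17) vs F (period 2, group 17): the stated order contradicts the simple trend.
The exception is (C): F's small 2p subshell makes the incoming electron feel strong e⁻–e⁻ repulsion, so Cl actually releases more energy on gaining an electron.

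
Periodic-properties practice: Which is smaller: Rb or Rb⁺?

Forming Rb⁺ removes 1 electron from Rb. Fewer electrons for the same nuclear charge means less shielding and a higher Z_eff on the remaining electrons, and for main-group metals the entire outer shell is lost.
A cation is smaller than its parent atom: Rb⁺ < Rb.

Rb⁺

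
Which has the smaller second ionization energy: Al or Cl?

Al

IE_2 is the cost of taking one more electron from the +1 cation: Al⁺ still has 2 valence electrons; Cl⁺ still has 6 valence electrons.
All are still removing valence electrons, so compare the +1 ions as you would atoms: IE_2 generally rises across a period (higher Z_eff) and falls down a group (larger shell), subject to the usual subshell exceptions.
Valence configurations: Al⁺ [Ne]3s², Cl⁺ [Ne]3s²3p⁴.
Approximate IE_2 values (kJ/mol): Al 1817, Cl 2298.
Putting it together, IE_2: Al < Cl.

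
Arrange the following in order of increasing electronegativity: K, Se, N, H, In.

H is in period 1, group 1; N is in period 2, group 15; K is in period 4, group 1; Se is in period 4, group 16; In is in period 5, group 13.
Atoms toward the upper right of the periodic table pull bonding electrons most strongly.
Here both period and group differ, so the two effects have to be weighed against each other.
In > K: period and group pull opposite ways; the across-period shift dominates (1.78 vs 0.82).
H > In: period and group pull opposite ways; the down-group shift dominates (2.20 vs 1.78).
Se > H: the two effects oppose for this pair; the across-period effect wins (2.55 vs 2.20).
N > Se: the two effects oppose for this pair; the down-group effect wins (3.04 vs 2.55).
Tabulated electronegativity (Pauling): H 2.20, N 3.04, K 0.82, Se 2.55, In 1.78.
So from lowest to highest: K < In < H < Se < N.

K < In < H < Se < N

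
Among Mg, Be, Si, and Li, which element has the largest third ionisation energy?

Be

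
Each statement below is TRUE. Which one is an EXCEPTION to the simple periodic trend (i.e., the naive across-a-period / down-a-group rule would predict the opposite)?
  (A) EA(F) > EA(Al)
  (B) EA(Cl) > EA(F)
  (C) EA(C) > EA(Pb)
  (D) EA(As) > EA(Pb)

The general trend: electron affinity increases across a period and decreases down a group.
(A) F (period 2, group 17) vs Al (period 3, group 13): the stated order agrees with the simple trend.
(B) Cl (period 3, group 17) vs F (period 2, group 17): the stated order contradicts the simple trend.
(C) C (period 2, group 14) vs Pb (period 6, group 14): the stated order agrees with the simple trend.
(D) As (period 4, group 15) vs Pb (period 6, group 14): the stated order agrees with the simple trend.
The exception is (B): F's small 2p subshell makes the incoming electron feel strong e⁻–e⁻ repulsion, so Cl actually releases more energy on gaining an electron.

(B)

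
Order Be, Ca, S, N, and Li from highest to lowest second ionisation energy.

After 1 electron has been removed, what remains? Be⁺ still has 1 valence electron; Ca⁺ still has 1 valence electron; S⁺ still has 5 valence electrons; N⁺ still has 4 valence electrons; Li⁺ is the bare [He] core.
Pulling an electron out of a noble-gas core costs far more than removing a remaining valence electron, so Li sits at the high end of IE_2.
Valence configurations: Be⁺ [He]2s¹, Ca⁺ [Ar]4s¹, S⁺ [Ne]3s²3p³, N⁺ [He]2s²2p².
Tabulated IE_2 (kJ/mol): Be 1757, Ca 1145, S 2252, N 2856, Li 7298.
Hence IE_2: Ca < Be < S < N < Li.

Li, N, S, Be, Ca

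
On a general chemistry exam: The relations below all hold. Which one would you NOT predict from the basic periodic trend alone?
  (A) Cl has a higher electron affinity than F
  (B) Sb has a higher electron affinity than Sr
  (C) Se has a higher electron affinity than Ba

(A)

The general trend: electron affinity increases across a period and decreases down a group.
(A) Cl (period 3, group 17) vs F (period 2, group 17): the stated order contradicts the simple trend.
(B) Sb (period 5, group 15) vs Sr (period 5, group 2): the stated order agrees with the simple trend.
(C) Se (period 4, group 16) vs Ba (period 6, group 2): the stated order agrees with the simple trend.
The exception is (A): F's small 2p subshell makes the incoming electron feel strong e⁻–e⁻ repulsion, so Cl actually releases more energy on gaining an electron.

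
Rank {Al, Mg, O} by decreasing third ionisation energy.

After 2 electrons have been removed, what remains? Al²⁺ still has 1 valence electron; Mg²⁺ is the bare [Ne] core; O²⁺ still has 4 valence electrons.
Breaking into a closed-shell core is much more expensive than removing a leftover valence electron — Mg has the largest IE_3 here.
Valence configurations: Al²⁺ [Ne]3s¹, O²⁺ [He]2s²2p².
The numbers (kJ/mol): Al 2745, Mg 7733, O 5300.
Hence IE_3: Al < O < Mg.

Mg > O > Al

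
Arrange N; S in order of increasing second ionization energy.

S < N

IE_2 is the cost of taking one more electron from the +1 cation: N⁺ still has 4 valence electrons; S⁺ still has 5 valence electrons.
All are still removing valence electrons, so compare the +1 ions as you would atoms: IE_2 generally rises across a period (higher Z_eff) and falls down a group (larger shell), subject to the usual subshell exceptions.
Valence configurations: N⁺ [He]2s²2p², S⁺ [Ne]3s²3p³.
Tabulated IE_2 (kJ/mol): N 2856, S 2252.
Hence IE_2: S < N.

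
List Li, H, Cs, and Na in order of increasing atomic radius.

H is in period 1, group 1; Li is in period 2, group 1; Na is in period 3, group 1; Cs is in period 6, group 1.
Moving right in a period, electrons are added to the same shell under a stronger nuclear pull, so atoms get smaller; moving down, a new shell is opened and atoms get larger.
All are in group 1, so atomic radius increases down the group.
So from smallest to largest: H < Li < Na < Cs.

H < Li < Na < Cs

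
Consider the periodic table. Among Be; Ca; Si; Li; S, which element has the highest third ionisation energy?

After 2 electrons have been removed, what remains? Be²⁺ is the bare [He] core; Ca²⁺ is the bare [Ar] core; Si²⁺ still has 2 valence electrons; Li²⁺ is already 1 electron into the core; S²⁺ still has 4 valence electrons.
Core electrons are held far more tightly than valence electrons, so Ca, Li and Be top the IE_3 order.
Valence configurations: Si²⁺ [Ne]3s², S²⁺ [Ne]3s²3p².
The numbers (kJ/mol): Be 14849, Ca 4912, Si 3232, Li 11815, S 3357.
Overall IE_3 order: Si < S < Ca < Li < Be.

Be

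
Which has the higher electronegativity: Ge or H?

H

Smaller atoms with higher effective nuclear charge are more electronegative.
Neither a single period nor a single group — weigh both effects.
H > Ge: the two effects oppose for this pair; the down-group effect wins (2.20 vs 2.01).
For reference (Pauling): H 2.20, Ge 2.01.
So H has the higher electronegativity (H > Ge).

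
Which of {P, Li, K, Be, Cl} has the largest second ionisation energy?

Consider each +1 ion: P⁺ still has 4 valence electrons; Li⁺ is the bare [He] core; K⁺ is the bare [Ar] core; Be⁺ still has 1 valence electron; Cl⁺ still has 6 valence electrons.
Pulling an electron out of a noble-gas core costs far more than removing a remaining valence electron, so K and Li sit at the high end of IE_2.
Valence configurations: P⁺ [Ne]3s²3p², Be⁺ [He]2s¹, Cl⁺ [Ne]3s²3p⁴.
The numbers (kJ/mol): P 1907, Li 7298, K 3052, Be 1757, Cl 2298.
So the second ionization energies run Be < P < Cl < K < Li.

Li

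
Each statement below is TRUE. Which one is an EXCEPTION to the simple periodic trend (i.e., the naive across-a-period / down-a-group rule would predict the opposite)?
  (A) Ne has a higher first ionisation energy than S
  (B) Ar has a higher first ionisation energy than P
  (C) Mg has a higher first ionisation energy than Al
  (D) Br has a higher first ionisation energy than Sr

(C)

The general trend: first ionisation energy increases across a period and decreases down a group.
(A) Ne (period 2, group 18) vs S (period 3, group 16): the stated order agrees with the simple trend.
(B) Ar (period 3, group 18) vs P (period 3, group 15): the stated order agrees with the simple trend.
(C) Mg (period 3, group 2) vs Al (period 3, group 13): the stated order contradicts the simple trend.
(D) Br (period 4, group 17) vs Sr (period 5, group 2): the stated order agrees with the simple trend.
The exception is (C): Al's single 3p electron is easier to remove than one from Mg's filled 3s².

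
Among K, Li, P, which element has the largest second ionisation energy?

Li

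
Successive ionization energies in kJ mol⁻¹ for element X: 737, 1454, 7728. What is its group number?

Look for the largest jump between consecutive ionization energies: IE3/IE2 ≈ 5.3, far larger than any earlier ratio.
That jump marks the point where a core electron is being removed. So the atom has 2 valence electrons.
A main-group element with 2 valence electrons is in group 2.

Group 2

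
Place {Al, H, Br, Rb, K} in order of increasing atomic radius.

H, Br, Al, K, Rb

H is in period 1, group 1; Al is in period 3, group 13; K is in period 4, group 1; Br is in period 4, group 17; Rb is in period 5, group 1.
Across a period the added protons contract the valence shell; down a group each new principal shell makes the atom larger.
These span different periods and groups, so the two trends combine.
Br > H: period and group pull opposite ways; the down-group shift dominates (114 vs 32 pm).
Al > Br: period and group pull opposite ways; the across-period shift dominates (126 vs 114 pm).
K > Al: relative to Al, both the across-period and down-group shifts push K's atomic radius up.
Rb > K: Rb sits below K in group 1, so the down-group effect alone puts Rb larger.
Approximate values (pm): H 32, Al 126, K 196, Br 114, Rb 210.
So from smallest to largest: H < Br < Al < K < Rb.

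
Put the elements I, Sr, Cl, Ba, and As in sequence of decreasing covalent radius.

Atomic radius shrinks across a period as nuclear charge pulls the same shell inward, and grows down a group as new shells are added.
Neither a single period nor a single group — weigh both effects.
As > Cl: both effects reinforce here, so As is clearly the larger of the two.
I > As: period and group pull opposite ways; the down-group shift dominates (133 vs 121 pm).
Sr > I: Sr lies to the left of I in period 5, so the across-period effect alone puts Sr larger.
Ba > Sr: Ba sits below Sr in group 2, so the down-group effect alone puts Ba larger.
For reference (pm): Cl 99, As 121, Sr 185, I 133, Ba 196.
So from largest to smallest: Ba > Sr > I > As > Cl.

Ba > Sr > I > As > Cl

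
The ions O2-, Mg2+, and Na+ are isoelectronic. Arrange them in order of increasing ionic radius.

All of these have 10 electrons, so size is governed by nuclear charge alone: the more protons, the stronger the pull on the same electron cloud, and the smaller the ion.
Nuclear charges: Mg2+ (Z=12), Na+ (Z=11), O2- (Z=8).
Smallest to largest: Mg2+ < Na+ < O2-.

Mg2+, Na+, O2-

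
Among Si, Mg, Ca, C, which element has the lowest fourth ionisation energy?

Si

Consider each +3 ion: Si³⁺ still has 1 valence electron; Mg³⁺ is already 1 electron into the core; Ca³⁺ is already 1 electron into the core; C³⁺ still has 1 valence electron.
Pulling an electron out of a noble-gas core costs far more than removing a remaining valence electron, so Ca and Mg sit at the high end of IE_4.
Valence configurations: Si³⁺ [Ne]3s¹, C³⁺ [He]2s¹.
The numbers (kJ/mol): Si 4356, Mg 10543, Ca 6491, C 6223.
So the fourth ionization energies run Si < C < Ca < Mg.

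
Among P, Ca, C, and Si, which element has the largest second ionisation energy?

C

The second ionization energy removes an electron from the +1 ion. For each element: P⁺ still has 4 valence electrons; Ca⁺ still has 1 valence electron; C⁺ still has 3 valence electrons; Si⁺ still has 3 valence electrons.
All are still removing valence electrons, so compare the +1 ions as you would atoms: IE_2 generally rises across a period (higher Z_eff) and falls down a group (larger shell), subject to the usual subshell exceptions.
Valence configurations: P⁺ [Ne]3s²3p², Ca⁺ [Ar]4s¹, C⁺ [He]2s²2p¹, Si⁺ [Ne]3s²3p¹.
The numbers (kJ/mol): P 1907, Ca 1145, C 2353, Si 1577.
So the second ionization energies run Ca < Si < P < C.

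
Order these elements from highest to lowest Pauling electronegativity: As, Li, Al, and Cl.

Cl > As > Al > Li

Smaller atoms with higher effective nuclear charge are more electronegative.
Neither a single period nor a single group — weigh both effects.
Al > Li: period and group pull opposite ways; the across-period shift dominates (1.61 vs 0.98).
As > Al: period and group pull opposite ways; the across-period shift dominates (2.18 vs 1.61).
Cl > As: both effects reinforce here, so Cl is clearly the higher of the two.
Tabulated electronegativity (Pauling): Li 0.98, Al 1.61, Cl 3.16, As 2.18.
So from highest to lowest: Cl > As > Al > Li.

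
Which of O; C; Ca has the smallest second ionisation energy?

Consider each +1 ion: O⁺ still has 5 valence electrons; C⁺ still has 3 valence electrons; Ca⁺ still has 1 valence electron.
All are still removing valence electrons, so compare the +1 ions as you would atoms: IE_2 generally rises across a period (higher Z_eff) and falls down a group (larger shell), subject to the usual subshell exceptions.
Valence configurations: O⁺ [He]2s²2p³, C⁺ [He]2s²2p¹, Ca⁺ [Ar]4s¹.
Approximate IE_2 values (kJ/mol): O 3388, C 2353, Ca 1145.
Overall IE_2 order: Ca < C < O.

Ca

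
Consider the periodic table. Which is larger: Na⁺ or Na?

Na

Forming Na⁺ removes 1 electron from Na. Fewer electrons for the same nuclear charge means less shielding and a higher Z_eff on the remaining electrons, and for main-group metals the entire outer shell is lost.
A cation is smaller than its parent atom: Na⁺ < Na.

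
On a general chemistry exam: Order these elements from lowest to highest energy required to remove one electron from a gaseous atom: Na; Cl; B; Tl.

Na < Tl < B < Cl

B is in period 2, group 13; Na is in period 3, group 1; Cl is in period 3, group 17; Tl is in period 6, group 13.
Removing the outermost electron gets harder across a period and easier down a group.
Neither a single period nor a single group — weigh both effects.
Tl > Na: the two effects oppose for this pair; the across-period effect wins (589 vs 496 kJ/mol).
B > Tl: B sits above Tl in group 13, so the down-group effect alone puts B higher.
Cl > B: the two effects oppose for this pair; the across-period effect wins (1251 vs 801 kJ/mol).
For reference (kJ/mol): B 801, Na 496, Cl 1251, Tl 589.
So from lowest to highest: Na < Tl < B < Cl.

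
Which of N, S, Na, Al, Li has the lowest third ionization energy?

Al

After 2 electrons have been removed, what remains? N²⁺ still has 3 valence electrons; S²⁺ still has 4 valence electrons; Na²⁺ is already 1 electron into the core; Al²⁺ still has 1 valence electron; Li²⁺ is already 1 electron into the core.
Breaking into a closed-shell core is much more expensive than removing a leftover valence electron — Na and Li have the largest IE_3 here.
Valence configurations: N²⁺ [He]2s²2p¹, S²⁺ [Ne]3s²3p², Al²⁺ [Ne]3s¹.
Approximate IE_3 values (kJ/mol): N 4578, S 3357, Na 6910, Al 2745, Li 11815.
So the third ionization energies run Al < S < N < Na < Li.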